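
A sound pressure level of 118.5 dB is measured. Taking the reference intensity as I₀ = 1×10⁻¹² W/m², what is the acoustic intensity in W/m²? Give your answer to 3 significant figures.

L = 10·log₁₀(I/I₀) ⇒ I = I₀·10^(L/10) = 10⁻¹² × 10^11.85.

0.708 W/m²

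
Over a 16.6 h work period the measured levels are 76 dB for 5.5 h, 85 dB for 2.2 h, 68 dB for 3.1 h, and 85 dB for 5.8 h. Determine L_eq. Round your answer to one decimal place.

Weight each interval's intensity by its duration and average over T = 16.6 h:
Σ tᵢ·10^(Lᵢ/10) = 5.5·10^(76/10) + 2.2·10^(85/10) + 3.1·10^(68/10) + 5.8·10^(85/10) = 2.768e+09.
L_eq = 10·log₁₀(2.768e+09/16.6) = 82.22 dB.

82.2 dB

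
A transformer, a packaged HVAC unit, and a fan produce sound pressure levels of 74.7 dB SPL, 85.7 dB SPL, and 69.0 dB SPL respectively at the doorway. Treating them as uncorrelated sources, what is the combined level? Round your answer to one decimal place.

For uncorrelated sources the intensities add, so convert each level to linear form, sum, and take 10·log₁₀ of the total.
Σ 10^(L/10) = 10^(74.7/10) + 10^(85.7/10) + 10^(69.0/10) = 4.090e+08.
L_total = 10·log₁₀(4.090e+08) = 86.12 dB SPL.

86.1 dB SPL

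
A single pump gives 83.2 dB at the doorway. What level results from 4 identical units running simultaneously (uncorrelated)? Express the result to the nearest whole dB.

With 4 equal, uncorrelated contributions the intensity is 4× that of one unit, giving a rise of 10·log₁₀ 4.
L_total = 83.2 + 10·log₁₀(4) = 83.2 + 6.021 = 89.22 dB.

89 dB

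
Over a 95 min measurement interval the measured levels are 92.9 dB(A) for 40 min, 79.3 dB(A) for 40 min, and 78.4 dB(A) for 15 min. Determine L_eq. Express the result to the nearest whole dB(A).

89 dB(A)

Weight each interval's intensity by its duration and average over T = 95 min:
Σ tᵢ·10^(Lᵢ/10) = 40·10^(92.9/10) + 40·10^(79.3/10) + 15·10^(78.4/10) = 8.244e+10.
L_eq = 10·log₁₀(8.244e+10/95) = 89.38 dB(A).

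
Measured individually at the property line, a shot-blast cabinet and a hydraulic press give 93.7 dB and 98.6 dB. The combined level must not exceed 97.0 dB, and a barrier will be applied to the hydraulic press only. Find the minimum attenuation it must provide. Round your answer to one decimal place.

4.3 dB

Everything except the hydraulic press sums to 10^(93.7/10) = 2.344e+09 in linear terms, 93.70 dB.
To meet 97.0 dB overall, the treated hydraulic press may contribute at most 10^(97.0/10) − 2.344e+09 = 2.668e+09, i.e. 94.26 dB.
Required insertion loss = 98.6 − 94.26 = 4.34 dB.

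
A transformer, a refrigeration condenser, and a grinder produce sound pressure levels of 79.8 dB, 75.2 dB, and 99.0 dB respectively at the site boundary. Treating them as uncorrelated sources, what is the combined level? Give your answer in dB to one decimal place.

99.1 dB

For uncorrelated sources the intensities add, so convert each level to linear form, sum, and take 10·log₁₀ of the total.
Σ 10^(L/10) = 10^(79.8/10) + 10^(75.2/10) + 10^(99.0/10) = 8.072e+09.
L_total = 10·log₁₀(8.072e+09) = 99.07 dB.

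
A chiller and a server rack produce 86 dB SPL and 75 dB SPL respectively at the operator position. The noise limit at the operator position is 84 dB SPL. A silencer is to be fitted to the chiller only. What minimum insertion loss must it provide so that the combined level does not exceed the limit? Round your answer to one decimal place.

2.6 dB

Everything except the chiller sums to 10^(75/10) = 3.162e+07 in linear terms, 75.00 dB SPL.
To meet 84 dB SPL overall, the treated chiller may contribute at most 10^(84/10) − 3.162e+07 = 2.196e+08, i.e. 83.42 dB SPL.
Required insertion loss = 86 − 83.42 = 2.58 dB.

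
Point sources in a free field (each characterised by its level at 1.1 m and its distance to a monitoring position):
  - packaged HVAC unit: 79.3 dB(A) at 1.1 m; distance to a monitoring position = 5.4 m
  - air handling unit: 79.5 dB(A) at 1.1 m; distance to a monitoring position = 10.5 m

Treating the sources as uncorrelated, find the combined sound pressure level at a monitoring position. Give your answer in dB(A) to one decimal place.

Propagate each source to the receiver with L = L_ref − 20·log₁₀(r/r_ref), then add intensities.
packaged HVAC unit: 79.3 − 20·log₁₀(5.4/1.1) = 79.3 − 13.82 = 65.48 dB(A).
air handling unit: 79.5 − 20·log₁₀(10.5/1.1) = 79.5 − 19.60 = 59.90 dB(A).
Σ 10^(L/10) = 4.510e+06 → L_total = 10·log₁₀(4.510e+06) = 66.54 dB(A).

66.5 dB(A)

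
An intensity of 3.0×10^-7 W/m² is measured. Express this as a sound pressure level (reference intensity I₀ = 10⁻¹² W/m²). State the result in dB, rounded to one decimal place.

54.8 dB

Dividing by I₀ shifts the exponent by 12: I/I₀ = 3.0×10^5.
L = 10·(0.4771 + 5) = 54.77 dB.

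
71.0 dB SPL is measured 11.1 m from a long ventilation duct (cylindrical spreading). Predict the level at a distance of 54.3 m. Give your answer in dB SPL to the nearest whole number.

Cylindrical spreading from a line source gives a 10·log₁₀(r₂/r₁) drop.
L₂ = 71.0 − 10·log₁₀(54.3/11.1) = 71.0 − 6.895 = 64.11 dB SPL.

64 dB SPL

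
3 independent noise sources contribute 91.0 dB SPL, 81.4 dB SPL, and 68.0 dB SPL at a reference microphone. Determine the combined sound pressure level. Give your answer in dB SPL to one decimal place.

91.5 dB SPL

Incoherent sources combine by intensity addition: L_total = 10·log₁₀(Σ 10^(L_i/10)).
Σ 10^(L/10) = 10^(91.0/10) + 10^(81.4/10) + 10^(68.0/10) = 1.403e+09.
L_total = 10·log₁₀(1.403e+09) = 91.47 dB SPL.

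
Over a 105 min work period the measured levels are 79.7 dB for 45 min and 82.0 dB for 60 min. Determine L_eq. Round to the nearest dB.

81 dB

L_eq = 10·log₁₀[(1/T)·Σ tᵢ·10^(Lᵢ/10)] with T = 105 min.
Σ tᵢ·10^(Lᵢ/10) = 45·10^(79.7/10) + 60·10^(82.0/10) = 1.371e+10.
L_eq = 10·log₁₀(1.371e+10/105) = 81.16 dB.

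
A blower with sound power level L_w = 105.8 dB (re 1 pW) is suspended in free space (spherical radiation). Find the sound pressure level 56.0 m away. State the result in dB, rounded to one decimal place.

59.8 dB

Free-field spherical radiation: L_p = L_w − 10·log₁₀(4π·r²), r = 56.0 m.
4π·r² = 3.941e+04 m², 10·log₁₀ of that is 45.956 dB.
L_p = 105.8 − 45.956 = 59.84 dB.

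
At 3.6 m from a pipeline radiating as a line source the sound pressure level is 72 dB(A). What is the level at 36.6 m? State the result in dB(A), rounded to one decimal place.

Line-source attenuation: ΔL = 10·log₁₀(r₂/r₁) = 10·log₁₀(36.6/3.6) = 10.072 dB.
L₂ = 72 − 10·log₁₀(36.6/3.6) = 72 − 10.072 = 61.93 dB(A).

61.9 dB(A)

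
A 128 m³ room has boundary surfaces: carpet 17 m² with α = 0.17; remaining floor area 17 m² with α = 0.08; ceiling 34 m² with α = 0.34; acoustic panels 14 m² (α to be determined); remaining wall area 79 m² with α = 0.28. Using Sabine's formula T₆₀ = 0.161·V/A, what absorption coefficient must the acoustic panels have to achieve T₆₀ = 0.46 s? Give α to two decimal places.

A = 0.161·V/T₆₀ = 0.161·128/0.46 = 44.80 m² sabins.
Absorption from the other surfaces = 17·0.17 + 17·0.08 + 34·0.34 + 79·0.28 = 37.93 m², so the acoustic panels must supply 6.87 m² over 14 m².
α = 6.87/14 = 0.491.

0.49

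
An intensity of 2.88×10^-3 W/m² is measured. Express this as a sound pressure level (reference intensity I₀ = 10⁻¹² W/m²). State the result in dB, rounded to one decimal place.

94.6 dB

Dividing by I₀ shifts the exponent by 12: I/I₀ = 2.88×10^9.
L = 10·(0.4594 + 9) = 94.59 dB.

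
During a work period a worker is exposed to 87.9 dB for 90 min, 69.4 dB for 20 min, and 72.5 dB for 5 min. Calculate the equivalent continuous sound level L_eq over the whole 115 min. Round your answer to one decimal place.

86.9 dB

The energy average is taken in the linear domain: L_eq = 10·log₁₀[(Σ tᵢ·10^(Lᵢ/10))/T], T = 115 min.
Σ tᵢ·10^(Lᵢ/10) = 90·10^(87.9/10) + 20·10^(69.4/10) + 5·10^(72.5/10) = 5.576e+10.
L_eq = 10·log₁₀(5.576e+10/115) = 86.86 dB.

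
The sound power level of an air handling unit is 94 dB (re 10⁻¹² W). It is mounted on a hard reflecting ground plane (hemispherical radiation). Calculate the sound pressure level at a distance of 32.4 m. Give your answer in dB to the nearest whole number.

Free-field hemispherical radiation: L_p = L_w − 10·log₁₀(2π·r²), r = 32.4 m.
2π·r² = 6596 m², 10·log₁₀ of that is 38.193 dB.
L_p = 94 − 38.193 = 55.81 dB.

56 dB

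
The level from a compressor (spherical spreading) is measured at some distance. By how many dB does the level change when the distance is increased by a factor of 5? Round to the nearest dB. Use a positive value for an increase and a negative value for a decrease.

-14 dB

A point source loses 6 dB per doubling of distance; generally ΔL = −20·log₁₀(r₂/r₁).
ΔL = −20·log₁₀(5) = -13.98 dB.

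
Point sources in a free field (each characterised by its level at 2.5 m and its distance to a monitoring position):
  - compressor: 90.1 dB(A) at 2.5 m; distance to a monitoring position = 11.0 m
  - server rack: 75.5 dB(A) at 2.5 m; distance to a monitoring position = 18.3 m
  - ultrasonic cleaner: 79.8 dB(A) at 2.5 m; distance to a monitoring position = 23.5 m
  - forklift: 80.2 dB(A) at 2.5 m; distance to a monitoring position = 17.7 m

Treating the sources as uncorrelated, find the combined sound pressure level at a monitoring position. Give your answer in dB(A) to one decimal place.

77.5 dB(A)

Propagate each source to the receiver with L = L_ref − 20·log₁₀(r/r_ref), then add intensities.
compressor: 90.1 − 20·log₁₀(11.0/2.5) = 90.1 − 12.87 = 77.23 dB(A).
server rack: 75.5 − 20·log₁₀(18.3/2.5) = 75.5 − 17.29 = 58.21 dB(A).
ultrasonic cleaner: 79.8 − 20·log₁₀(23.5/2.5) = 79.8 − 19.46 = 60.34 dB(A).
forklift: 80.2 − 20·log₁₀(17.7/2.5) = 80.2 − 17.00 = 63.20 dB(A).
Σ 10^(L/10) = 5.669e+07 → L_total = 10·log₁₀(5.669e+07) = 77.53 dB(A).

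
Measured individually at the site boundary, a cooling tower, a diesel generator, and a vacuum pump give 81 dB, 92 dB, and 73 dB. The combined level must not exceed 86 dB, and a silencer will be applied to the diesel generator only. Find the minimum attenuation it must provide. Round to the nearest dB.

Everything except the diesel generator sums to 10^(81/10) + 10^(73/10) = 1.458e+08 in linear terms, 81.64 dB.
To meet 86 dB overall, the treated diesel generator may contribute at most 10^(86/10) − 1.458e+08 = 2.523e+08, i.e. 84.02 dB.
So the diesel generator must be reduced from 92 to 84.02 dB: IL = 7.98 dB.

8 dB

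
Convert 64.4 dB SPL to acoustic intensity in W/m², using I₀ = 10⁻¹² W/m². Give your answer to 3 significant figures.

2.75e-06 W/m²

L = 10·log₁₀(I/I₀) ⇒ I = I₀·10^(L/10) = 10⁻¹² × 10^6.44.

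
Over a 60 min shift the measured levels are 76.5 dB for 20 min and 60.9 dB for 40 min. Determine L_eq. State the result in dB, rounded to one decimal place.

Weight each interval's intensity by its duration and average over T = 60 min:
Σ tᵢ·10^(Lᵢ/10) = 20·10^(76.5/10) + 40·10^(60.9/10) = 9.426e+08.
L_eq = 10·log₁₀(9.426e+08/60) = 71.96 dB.

72.0 dB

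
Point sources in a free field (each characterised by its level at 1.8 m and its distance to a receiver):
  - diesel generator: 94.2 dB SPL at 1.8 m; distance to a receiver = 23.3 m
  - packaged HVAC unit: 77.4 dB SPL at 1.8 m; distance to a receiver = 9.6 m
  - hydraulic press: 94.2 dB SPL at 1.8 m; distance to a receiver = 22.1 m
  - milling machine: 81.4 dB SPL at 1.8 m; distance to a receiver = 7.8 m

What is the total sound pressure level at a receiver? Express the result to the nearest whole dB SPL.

76 dB SPL

Propagate each source to the receiver with L = L_ref − 20·log₁₀(r/r_ref), then add intensities.
diesel generator: 94.2 − 20·log₁₀(23.3/1.8) = 94.2 − 22.24 = 71.96 dB SPL.
packaged HVAC unit: 77.4 − 20·log₁₀(9.6/1.8) = 77.4 − 14.54 = 62.86 dB SPL.
hydraulic press: 94.2 − 20·log₁₀(22.1/1.8) = 94.2 − 21.78 = 72.42 dB SPL.
milling machine: 81.4 − 20·log₁₀(7.8/1.8) = 81.4 − 12.74 = 68.66 dB SPL.
Σ 10^(L/10) = 4.243e+07 → L_total = 10·log₁₀(4.243e+07) = 76.28 dB SPL.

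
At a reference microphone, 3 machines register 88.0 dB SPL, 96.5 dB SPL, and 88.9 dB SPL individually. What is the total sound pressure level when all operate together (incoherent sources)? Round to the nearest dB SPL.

98 dB SPL

For uncorrelated sources the intensities add, so convert each level to linear form, sum, and take 10·log₁₀ of the total.
Σ 10^(L/10) = 10^(88.0/10) + 10^(96.5/10) + 10^(88.9/10) = 5.874e+09.
L_total = 10·log₁₀(5.874e+09) = 97.69 dB SPL.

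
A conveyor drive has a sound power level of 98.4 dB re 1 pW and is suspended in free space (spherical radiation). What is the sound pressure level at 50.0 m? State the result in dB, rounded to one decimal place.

L_p = L_w − 10·log₁₀(4π·r²) with r = 50.0 m.
4π·r² = 3.142e+04 m², 10·log₁₀ of that is 44.971 dB.
L_p = 98.4 − 44.971 = 53.43 dB.

53.4 dB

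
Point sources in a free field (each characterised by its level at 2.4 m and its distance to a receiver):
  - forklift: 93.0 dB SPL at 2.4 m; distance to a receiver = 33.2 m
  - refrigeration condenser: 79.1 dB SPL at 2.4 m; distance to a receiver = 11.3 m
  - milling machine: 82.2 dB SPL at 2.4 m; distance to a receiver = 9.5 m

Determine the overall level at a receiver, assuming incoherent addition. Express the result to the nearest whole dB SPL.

Apply inverse-square spreading to bring every level to the receiver, then sum 10^(L/10).
forklift: 93.0 − 20·log₁₀(33.2/2.4) = 93.0 − 22.82 = 70.18 dB SPL.
refrigeration condenser: 79.1 − 20·log₁₀(11.3/2.4) = 79.1 − 13.46 = 65.64 dB SPL.
milling machine: 82.2 − 20·log₁₀(9.5/2.4) = 82.2 − 11.95 = 70.25 dB SPL.
Σ 10^(L/10) = 2.469e+07 → L_total = 10·log₁₀(2.469e+07) = 73.92 dB SPL.

74 dB SPL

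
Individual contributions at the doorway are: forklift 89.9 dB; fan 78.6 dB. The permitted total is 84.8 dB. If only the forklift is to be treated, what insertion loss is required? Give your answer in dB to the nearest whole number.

Fixed contribution from the other source: Σ 10^(L/10) = 10^(78.6/10) = 7.244e+07 (78.60 dB).
To meet 84.8 dB overall, the treated forklift may contribute at most 10^(84.8/10) − 7.244e+07 = 2.296e+08, i.e. 83.61 dB.
Required insertion loss = 89.9 − 83.61 = 6.29 dB.

6 dB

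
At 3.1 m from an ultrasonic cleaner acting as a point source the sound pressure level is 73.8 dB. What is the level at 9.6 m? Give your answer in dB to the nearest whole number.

64 dB

Spherical spreading from a point source gives a 20·log₁₀(r₂/r₁) drop.
L₂ = 73.8 − 20·log₁₀(9.6/3.1) = 73.8 − 9.818 = 63.98 dB.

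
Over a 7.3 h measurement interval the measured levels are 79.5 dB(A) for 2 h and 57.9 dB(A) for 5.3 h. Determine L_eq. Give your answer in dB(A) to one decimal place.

Weight each interval's intensity by its duration and average over T = 7.3 h:
Σ tᵢ·10^(Lᵢ/10) = 2·10^(79.5/10) + 5.3·10^(57.9/10) = 1.815e+08.
L_eq = 10·log₁₀(1.815e+08/7.3) = 73.96 dB(A).

74.0 dB(A)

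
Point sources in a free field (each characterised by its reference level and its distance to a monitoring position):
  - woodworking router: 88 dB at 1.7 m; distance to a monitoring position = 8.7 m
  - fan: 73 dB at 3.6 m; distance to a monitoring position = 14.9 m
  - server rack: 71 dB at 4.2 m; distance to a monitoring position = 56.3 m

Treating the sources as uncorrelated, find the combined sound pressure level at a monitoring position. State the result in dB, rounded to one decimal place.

First find each source's level at the receiver (point-source: −20·log₁₀(r/r_ref)), then combine on an intensity basis.
woodworking router: 88 − 20·log₁₀(8.7/1.7) = 88 − 14.18 = 73.82 dB.
fan: 73 − 20·log₁₀(14.9/3.6) = 73 − 12.34 = 60.66 dB.
server rack: 71 − 20·log₁₀(56.3/4.2) = 71 − 22.55 = 48.45 dB.
Σ 10^(L/10) = 2.533e+07 → L_total = 10·log₁₀(2.533e+07) = 74.04 dB.

74.0 dB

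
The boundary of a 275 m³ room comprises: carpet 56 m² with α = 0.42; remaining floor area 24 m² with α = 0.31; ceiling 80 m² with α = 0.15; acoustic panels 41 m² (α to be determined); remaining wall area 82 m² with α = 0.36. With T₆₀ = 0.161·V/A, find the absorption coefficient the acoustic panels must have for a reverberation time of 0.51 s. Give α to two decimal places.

0.35

Required total absorption A = 0.161·275/0.51 = 86.81 m².
Absorption from the other surfaces = 56·0.42 + 24·0.31 + 80·0.15 + 82·0.36 = 72.48 m², so the acoustic panels must supply 14.33 m² over 41 m².
α = 14.33/41 = 0.350.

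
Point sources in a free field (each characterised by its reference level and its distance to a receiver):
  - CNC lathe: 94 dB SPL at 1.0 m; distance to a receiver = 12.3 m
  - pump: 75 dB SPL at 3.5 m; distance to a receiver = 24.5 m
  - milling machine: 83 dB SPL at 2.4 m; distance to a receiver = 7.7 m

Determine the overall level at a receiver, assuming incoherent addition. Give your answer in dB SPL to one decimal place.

Propagate each source to the receiver with L = L_ref − 20·log₁₀(r/r_ref), then add intensities.
CNC lathe: 94 − 20·log₁₀(12.3/1.0) = 94 − 21.80 = 72.20 dB SPL.
pump: 75 − 20·log₁₀(24.5/3.5) = 75 − 16.90 = 58.10 dB SPL.
milling machine: 83 − 20·log₁₀(7.7/2.4) = 83 − 10.13 = 72.87 dB SPL.
Σ 10^(L/10) = 3.663e+07 → L_total = 10·log₁₀(3.663e+07) = 75.64 dB SPL.

75.6 dB SPL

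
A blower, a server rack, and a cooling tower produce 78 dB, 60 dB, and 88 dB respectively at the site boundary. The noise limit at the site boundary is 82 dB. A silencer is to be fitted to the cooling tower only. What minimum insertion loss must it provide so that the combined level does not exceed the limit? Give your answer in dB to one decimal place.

8.3 dB

Everything except the cooling tower sums to 10^(78/10) + 10^(60/10) = 6.410e+07 in linear terms, 78.07 dB.
The limit corresponds to 10^(82/10) = 1.585e+08; subtracting the fixed part leaves 9.439e+07 for the cooling tower, i.e. 79.75 dB.
So the cooling tower must be reduced from 88 to 79.75 dB: IL = 8.25 dB.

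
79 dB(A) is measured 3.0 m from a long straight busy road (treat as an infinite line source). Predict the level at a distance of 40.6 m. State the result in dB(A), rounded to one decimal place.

67.7 dB(A)

Line-source attenuation: ΔL = 10·log₁₀(r₂/r₁) = 10·log₁₀(40.6/3.0) = 11.314 dB.
L₂ = 79 − 10·log₁₀(40.6/3.0) = 79 − 11.314 = 67.69 dB(A).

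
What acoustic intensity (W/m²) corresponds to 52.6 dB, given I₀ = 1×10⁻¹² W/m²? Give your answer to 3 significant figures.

L = 10·log₁₀(I/I₀) ⇒ I = I₀·10^(L/10) = 10⁻¹² × 10^5.26.

1.82e-07 W/m²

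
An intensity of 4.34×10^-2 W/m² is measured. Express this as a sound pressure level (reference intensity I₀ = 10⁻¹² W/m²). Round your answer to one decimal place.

I/I₀ = 4.34×10^-2/10⁻¹² = 4.34×10^10, and L = 10·log₁₀(I/I₀).
L = 10·(0.6375 + 10) = 106.37 dB.

106.4 dB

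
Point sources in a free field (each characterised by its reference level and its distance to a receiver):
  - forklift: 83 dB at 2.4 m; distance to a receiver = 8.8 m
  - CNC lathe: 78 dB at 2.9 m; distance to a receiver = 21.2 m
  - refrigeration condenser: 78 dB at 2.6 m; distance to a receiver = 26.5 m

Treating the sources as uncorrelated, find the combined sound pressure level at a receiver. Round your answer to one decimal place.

First find each source's level at the receiver (point-source: −20·log₁₀(r/r_ref)), then combine on an intensity basis.
forklift: 83 − 20·log₁₀(8.8/2.4) = 83 − 11.29 = 71.71 dB.
CNC lathe: 78 − 20·log₁₀(21.2/2.9) = 78 − 17.28 = 60.72 dB.
refrigeration condenser: 78 − 20·log₁₀(26.5/2.6) = 78 − 20.17 = 57.83 dB.
Σ 10^(L/10) = 1.663e+07 → L_total = 10·log₁₀(1.663e+07) = 72.21 dB.

72.2 dB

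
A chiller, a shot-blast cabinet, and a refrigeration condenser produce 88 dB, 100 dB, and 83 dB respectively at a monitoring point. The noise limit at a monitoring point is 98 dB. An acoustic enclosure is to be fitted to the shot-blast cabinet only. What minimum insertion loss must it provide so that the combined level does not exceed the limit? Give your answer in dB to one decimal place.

Fixed contribution from the other sources: Σ 10^(L/10) = 10^(88/10) + 10^(83/10) = 8.305e+08 (89.19 dB).
To meet 98 dB overall, the treated shot-blast cabinet may contribute at most 10^(98/10) − 8.305e+08 = 5.479e+09, i.e. 97.39 dB.
Required insertion loss = 100 − 97.39 = 2.61 dB.

2.6 dB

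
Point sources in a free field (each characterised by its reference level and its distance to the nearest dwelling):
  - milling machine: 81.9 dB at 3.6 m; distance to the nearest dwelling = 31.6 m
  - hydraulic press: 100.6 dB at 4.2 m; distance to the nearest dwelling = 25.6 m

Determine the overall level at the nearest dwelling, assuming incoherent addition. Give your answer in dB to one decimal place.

84.9 dB

Propagate each source to the receiver with L = L_ref − 20·log₁₀(r/r_ref), then add intensities.
milling machine: 81.9 − 20·log₁₀(31.6/3.6) = 81.9 − 18.87 = 63.03 dB.
hydraulic press: 100.6 − 20·log₁₀(25.6/4.2) = 100.6 − 15.70 = 84.90 dB.
Σ 10^(L/10) = 3.111e+08 → L_total = 10·log₁₀(3.111e+08) = 84.93 dB.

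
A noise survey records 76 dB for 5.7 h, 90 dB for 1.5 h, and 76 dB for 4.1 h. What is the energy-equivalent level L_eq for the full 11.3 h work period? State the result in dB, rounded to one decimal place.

82.2 dB

L_eq = 10·log₁₀[(1/T)·Σ tᵢ·10^(Lᵢ/10)] with T = 11.3 h.
Σ tᵢ·10^(Lᵢ/10) = 5.7·10^(76/10) + 1.5·10^(90/10) + 4.1·10^(76/10) = 1.890e+09.
L_eq = 10·log₁₀(1.890e+09/11.3) = 82.23 dB.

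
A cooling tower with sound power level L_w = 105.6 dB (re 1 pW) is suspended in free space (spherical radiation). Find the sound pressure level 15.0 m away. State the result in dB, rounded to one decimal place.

71.1 dB

Free-field spherical radiation: L_p = L_w − 10·log₁₀(4π·r²), r = 15.0 m.
4π·r² = 2827 m², 10·log₁₀ of that is 34.514 dB.
L_p = 105.6 − 34.514 = 71.09 dB.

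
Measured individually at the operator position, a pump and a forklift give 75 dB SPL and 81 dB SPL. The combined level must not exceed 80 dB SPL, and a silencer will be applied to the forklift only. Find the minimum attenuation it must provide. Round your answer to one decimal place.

The untreated sources together contribute 10^(75/10) = 3.162e+07, i.e. 75.00 dB SPL.
The limit corresponds to 10^(80/10) = 1.000e+08; subtracting the fixed part leaves 6.838e+07 for the forklift, i.e. 78.35 dB SPL.
Required insertion loss = 81 − 78.35 = 2.65 dB.

2.7 dB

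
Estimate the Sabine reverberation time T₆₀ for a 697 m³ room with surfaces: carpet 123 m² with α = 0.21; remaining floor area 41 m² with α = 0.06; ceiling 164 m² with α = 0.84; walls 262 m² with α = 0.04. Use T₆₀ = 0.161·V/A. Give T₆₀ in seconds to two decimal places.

Total absorption A = 123·0.21 + 41·0.06 + 164·0.84 + 262·0.04 = 176.53 m² sabins.
T₆₀ = 0.161 × 697 / 176.53 = 0.636 s.

0.64 s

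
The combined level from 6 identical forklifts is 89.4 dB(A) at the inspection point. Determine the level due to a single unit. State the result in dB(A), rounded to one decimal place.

For N identical incoherent sources L_total = L₁ + 10·log₁₀ N, so L₁ = 89.4 − 10·log₁₀(6) = 89.4 − 7.782.

81.6 dB(A)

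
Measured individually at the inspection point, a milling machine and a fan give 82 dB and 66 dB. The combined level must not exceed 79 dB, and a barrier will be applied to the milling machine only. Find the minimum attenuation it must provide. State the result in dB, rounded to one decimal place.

Fixed contribution from the other source: Σ 10^(L/10) = 10^(66/10) = 3.981e+06 (66.00 dB).
To meet 79 dB overall, the treated milling machine may contribute at most 10^(79/10) − 3.981e+06 = 7.545e+07, i.e. 78.78 dB.
So the milling machine must be reduced from 82 to 78.78 dB: IL = 3.22 dB.

3.2 dB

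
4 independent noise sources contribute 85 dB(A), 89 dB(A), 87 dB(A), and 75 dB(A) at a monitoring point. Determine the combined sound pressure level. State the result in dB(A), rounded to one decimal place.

Incoherent sources combine by intensity addition: L_total = 10·log₁₀(Σ 10^(L_i/10)).
Σ 10^(L/10) = 10^(85/10) + 10^(89/10) + 10^(87/10) + 10^(75/10) = 1.643e+09.
L_total = 10·log₁₀(1.643e+09) = 92.16 dB(A).

92.2 dB(A)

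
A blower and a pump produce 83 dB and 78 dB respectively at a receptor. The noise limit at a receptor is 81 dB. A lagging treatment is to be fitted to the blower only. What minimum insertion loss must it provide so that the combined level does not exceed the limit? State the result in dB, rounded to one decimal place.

5.0 dB

Everything except the blower sums to 10^(78/10) = 6.310e+07 in linear terms, 78.00 dB.
The limit corresponds to 10^(81/10) = 1.259e+08; subtracting the fixed part leaves 6.280e+07 for the blower, i.e. 77.98 dB.
So the blower must be reduced from 83 to 77.98 dB: IL = 5.02 dB.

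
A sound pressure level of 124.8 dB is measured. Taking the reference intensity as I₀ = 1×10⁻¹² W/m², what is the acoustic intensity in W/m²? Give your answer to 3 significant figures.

3.02 W/m²

I = I₀·10^(L/10) = 10⁻¹² × 10^(124.8/10) = 10^(0.480).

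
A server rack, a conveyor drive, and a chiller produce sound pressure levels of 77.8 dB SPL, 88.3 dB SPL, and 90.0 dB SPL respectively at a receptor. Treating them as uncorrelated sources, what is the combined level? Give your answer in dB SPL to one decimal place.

For uncorrelated sources the intensities add, so convert each level to linear form, sum, and take 10·log₁₀ of the total.
Σ 10^(L/10) = 10^(77.8/10) + 10^(88.3/10) + 10^(90.0/10) = 1.736e+09.
L_total = 10·log₁₀(1.736e+09) = 92.40 dB SPL.

92.4 dB SPL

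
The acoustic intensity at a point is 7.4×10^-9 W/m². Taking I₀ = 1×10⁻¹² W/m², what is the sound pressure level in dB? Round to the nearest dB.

Dividing by I₀ shifts the exponent by 12: I/I₀ = 7.4×10^3.
L = 10·(0.8692 + 3) = 38.69 dB.

39 dB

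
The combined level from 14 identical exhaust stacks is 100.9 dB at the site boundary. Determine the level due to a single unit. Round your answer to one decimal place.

89.4 dB

Dividing the total intensity by 14 lowers the level by 10·log₁₀ 14 = 11.461 dB: L₁ = 100.9 − 11.461.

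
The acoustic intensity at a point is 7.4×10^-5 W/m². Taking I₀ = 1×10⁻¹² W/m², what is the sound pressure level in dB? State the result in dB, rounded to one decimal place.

Dividing by I₀ shifts the exponent by 12: I/I₀ = 7.4×10^7.
L = 10·(0.8692 + 7) = 78.69 dB.

78.7 dB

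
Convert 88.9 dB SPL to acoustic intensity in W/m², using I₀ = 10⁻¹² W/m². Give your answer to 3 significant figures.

I/I₀ = 10^(88.9/10) = 7.762e+08, so I = 7.762e+08 × 10⁻¹² W/m².

0.000776 W/m²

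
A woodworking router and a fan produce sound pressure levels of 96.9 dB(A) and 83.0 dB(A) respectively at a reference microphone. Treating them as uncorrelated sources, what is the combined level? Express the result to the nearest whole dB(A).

For uncorrelated sources the intensities add, so convert each level to linear form, sum, and take 10·log₁₀ of the total.
Σ 10^(L/10) = 10^(96.9/10) + 10^(83.0/10) = 5.097e+09.
L_total = 10·log₁₀(5.097e+09) = 97.07 dB(A).

97 dB(A)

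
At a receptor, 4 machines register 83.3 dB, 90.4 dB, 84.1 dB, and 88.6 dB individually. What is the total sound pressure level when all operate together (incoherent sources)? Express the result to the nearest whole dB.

Incoherent sources combine by intensity addition: L_total = 10·log₁₀(Σ 10^(L_i/10)).
Σ 10^(L/10) = 10^(83.3/10) + 10^(90.4/10) + 10^(84.1/10) + 10^(88.6/10) = 2.292e+09.
L_total = 10·log₁₀(2.292e+09) = 93.60 dB.

94 dB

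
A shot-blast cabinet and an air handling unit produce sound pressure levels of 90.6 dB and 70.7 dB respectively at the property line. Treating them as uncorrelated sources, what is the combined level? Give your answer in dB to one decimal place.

For uncorrelated sources the intensities add, so convert each level to linear form, sum, and take 10·log₁₀ of the total.
Σ 10^(L/10) = 10^(90.6/10) + 10^(70.7/10) = 1.160e+09.
L_total = 10·log₁₀(1.160e+09) = 90.64 dB.

90.6 dB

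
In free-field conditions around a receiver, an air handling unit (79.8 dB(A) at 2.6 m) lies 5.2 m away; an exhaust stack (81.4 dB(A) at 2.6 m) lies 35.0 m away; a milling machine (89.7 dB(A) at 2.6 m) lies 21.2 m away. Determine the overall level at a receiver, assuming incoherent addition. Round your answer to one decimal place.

75.9 dB(A)

Apply inverse-square spreading to bring every level to the receiver, then sum 10^(L/10).
air handling unit: 79.8 − 20·log₁₀(5.2/2.6) = 79.8 − 6.02 = 73.78 dB(A).
exhaust stack: 81.4 − 20·log₁₀(35.0/2.6) = 81.4 − 22.58 = 58.82 dB(A).
milling machine: 89.7 − 20·log₁₀(21.2/2.6) = 89.7 − 18.23 = 71.47 dB(A).
Σ 10^(L/10) = 3.867e+07 → L_total = 10·log₁₀(3.867e+07) = 75.87 dB(A).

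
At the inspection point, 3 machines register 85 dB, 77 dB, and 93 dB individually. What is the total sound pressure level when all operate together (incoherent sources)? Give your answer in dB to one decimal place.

For uncorrelated sources the intensities add, so convert each level to linear form, sum, and take 10·log₁₀ of the total.
Σ 10^(L/10) = 10^(85/10) + 10^(77/10) + 10^(93/10) = 2.362e+09.
L_total = 10·log₁₀(2.362e+09) = 93.73 dB.

93.7 dB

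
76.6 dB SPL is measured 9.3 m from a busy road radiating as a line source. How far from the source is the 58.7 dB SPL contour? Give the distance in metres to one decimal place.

573.4 m

The 17.9 dB drop corresponds to a distance ratio of 10^(17.9/10) for a line source.
r₂ = 9.3·10^((76.6−58.7)/10) = 9.3·10^(17.9/10) = 573.43 m.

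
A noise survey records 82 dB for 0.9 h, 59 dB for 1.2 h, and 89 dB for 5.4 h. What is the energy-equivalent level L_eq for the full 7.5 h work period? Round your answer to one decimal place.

Weight each interval's intensity by its duration and average over T = 7.5 h:
Σ tᵢ·10^(Lᵢ/10) = 0.9·10^(82/10) + 1.2·10^(59/10) + 5.4·10^(89/10) = 4.433e+09.
L_eq = 10·log₁₀(4.433e+09/7.5) = 87.72 dB.

87.7 dB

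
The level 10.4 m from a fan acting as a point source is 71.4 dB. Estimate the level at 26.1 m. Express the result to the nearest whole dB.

63 dB

Point-source attenuation: ΔL = 20·log₁₀(r₂/r₁) = 20·log₁₀(26.1/10.4) = 7.992 dB.
L₂ = 71.4 − 20·log₁₀(26.1/10.4) = 71.4 − 7.992 = 63.41 dB.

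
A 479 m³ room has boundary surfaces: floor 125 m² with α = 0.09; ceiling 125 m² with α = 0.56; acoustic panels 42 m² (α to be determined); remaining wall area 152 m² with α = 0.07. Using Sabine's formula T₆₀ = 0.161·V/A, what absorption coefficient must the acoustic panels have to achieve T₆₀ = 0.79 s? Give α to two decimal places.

From T₆₀ = 0.161·V/A, the target T₆₀ = 0.79 s needs A = 0.161·479/0.79 = 97.62 m².
Absorption from the other surfaces = 125·0.09 + 125·0.56 + 152·0.07 = 91.89 m², so the acoustic panels must supply 5.73 m² over 42 m².
α = 5.73/42 = 0.136.

0.14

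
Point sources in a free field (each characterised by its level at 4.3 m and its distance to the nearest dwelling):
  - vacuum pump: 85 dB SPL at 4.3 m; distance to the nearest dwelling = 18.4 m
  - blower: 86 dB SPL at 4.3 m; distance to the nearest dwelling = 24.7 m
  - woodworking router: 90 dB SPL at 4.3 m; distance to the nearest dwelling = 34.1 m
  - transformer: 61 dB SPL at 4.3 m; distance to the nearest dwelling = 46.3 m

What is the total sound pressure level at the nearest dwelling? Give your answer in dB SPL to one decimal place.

76.6 dB SPL

First find each source's level at the receiver (point-source: −20·log₁₀(r/r_ref)), then combine on an intensity basis.
vacuum pump: 85 − 20·log₁₀(18.4/4.3) = 85 − 12.63 = 72.37 dB SPL.
blower: 86 − 20·log₁₀(24.7/4.3) = 86 − 15.18 = 70.82 dB SPL.
woodworking router: 90 − 20·log₁₀(34.1/4.3) = 90 − 17.99 = 72.01 dB SPL.
transformer: 61 − 20·log₁₀(46.3/4.3) = 61 − 20.64 = 40.36 dB SPL.
Σ 10^(L/10) = 4.525e+07 → L_total = 10·log₁₀(4.525e+07) = 76.56 dB SPL.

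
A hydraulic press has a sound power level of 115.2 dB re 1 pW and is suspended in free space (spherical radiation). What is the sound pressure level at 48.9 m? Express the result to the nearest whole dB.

Free-field spherical radiation: L_p = L_w − 10·log₁₀(4π·r²), r = 48.9 m.
4π·r² = 3.005e+04 m², 10·log₁₀ of that is 44.778 dB.
L_p = 115.2 − 44.778 = 70.42 dB.

70 dB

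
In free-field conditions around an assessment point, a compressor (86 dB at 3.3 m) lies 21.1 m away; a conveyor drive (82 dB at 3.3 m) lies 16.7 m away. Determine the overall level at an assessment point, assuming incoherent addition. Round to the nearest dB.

Apply inverse-square spreading to bring every level to the receiver, then sum 10^(L/10).
compressor: 86 − 20·log₁₀(21.1/3.3) = 86 − 16.12 = 69.88 dB.
conveyor drive: 82 − 20·log₁₀(16.7/3.3) = 82 − 14.08 = 67.92 dB.
Σ 10^(L/10) = 1.593e+07 → L_total = 10·log₁₀(1.593e+07) = 72.02 dB.

72 dB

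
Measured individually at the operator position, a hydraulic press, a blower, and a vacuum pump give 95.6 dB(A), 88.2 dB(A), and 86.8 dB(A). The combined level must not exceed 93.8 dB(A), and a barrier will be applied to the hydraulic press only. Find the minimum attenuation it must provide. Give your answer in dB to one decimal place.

Everything except the hydraulic press sums to 10^(88.2/10) + 10^(86.8/10) = 1.139e+09 in linear terms, 90.57 dB(A).
The limit corresponds to 10^(93.8/10) = 2.399e+09; subtracting the fixed part leaves 1.260e+09 for the hydraulic press, i.e. 91.00 dB(A).
So the hydraulic press must be reduced from 95.6 to 91.00 dB(A): IL = 4.60 dB.

4.6 dB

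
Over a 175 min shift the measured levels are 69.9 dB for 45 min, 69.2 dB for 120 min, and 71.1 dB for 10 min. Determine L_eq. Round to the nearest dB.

70 dB

L_eq = 10·log₁₀[(1/T)·Σ tᵢ·10^(Lᵢ/10)] with T = 175 min.
Σ tᵢ·10^(Lᵢ/10) = 45·10^(69.9/10) + 120·10^(69.2/10) + 10·10^(71.1/10) = 1.567e+09.
L_eq = 10·log₁₀(1.567e+09/175) = 69.52 dB.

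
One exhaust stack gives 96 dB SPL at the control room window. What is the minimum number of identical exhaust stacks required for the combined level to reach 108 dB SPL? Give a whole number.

16

The shortfall is 108 − 96 = 12.0 dB, and N units add 10·log₁₀ N, so need 10·log₁₀ N ≥ 12.0.
N ≥ 10^(12.0/10) = 15.849, so N = 16.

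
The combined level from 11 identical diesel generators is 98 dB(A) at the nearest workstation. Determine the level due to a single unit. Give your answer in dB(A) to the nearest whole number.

88 dB(A)

Dividing the total intensity by 11 lowers the level by 10·log₁₀ 11 = 10.414 dB: L₁ = 98 − 10.414.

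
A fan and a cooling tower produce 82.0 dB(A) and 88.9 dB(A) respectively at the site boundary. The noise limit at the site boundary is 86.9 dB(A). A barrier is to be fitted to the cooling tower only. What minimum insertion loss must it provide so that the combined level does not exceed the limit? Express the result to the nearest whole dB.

4 dB

Everything except the cooling tower sums to 10^(82.0/10) = 1.585e+08 in linear terms, 82.00 dB(A).
To meet 86.9 dB(A) overall, the treated cooling tower may contribute at most 10^(86.9/10) − 1.585e+08 = 3.313e+08, i.e. 85.20 dB(A).
Required insertion loss = 88.9 − 85.20 = 3.70 dB.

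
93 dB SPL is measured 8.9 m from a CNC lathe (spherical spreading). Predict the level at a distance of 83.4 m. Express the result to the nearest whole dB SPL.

For a point source, L₂ = L₁ − 20·log₁₀(r₂/r₁).
L₂ = 93 − 20·log₁₀(83.4/8.9) = 93 − 19.436 = 73.56 dB SPL.

74 dB SPL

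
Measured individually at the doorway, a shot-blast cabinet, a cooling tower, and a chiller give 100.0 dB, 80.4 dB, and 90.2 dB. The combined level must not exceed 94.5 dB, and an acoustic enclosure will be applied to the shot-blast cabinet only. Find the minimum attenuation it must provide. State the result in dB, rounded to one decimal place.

7.8 dB

Everything except the shot-blast cabinet sums to 10^(80.4/10) + 10^(90.2/10) = 1.157e+09 in linear terms, 90.63 dB.
The limit corresponds to 10^(94.5/10) = 2.818e+09; subtracting the fixed part leaves 1.662e+09 for the shot-blast cabinet, i.e. 92.21 dB.
So the shot-blast cabinet must be reduced from 100.0 to 92.21 dB: IL = 7.79 dB.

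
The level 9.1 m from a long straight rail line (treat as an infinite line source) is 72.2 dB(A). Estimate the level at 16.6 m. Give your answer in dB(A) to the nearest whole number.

Line-source attenuation: ΔL = 10·log₁₀(r₂/r₁) = 10·log₁₀(16.6/9.1) = 2.611 dB.
L₂ = 72.2 − 10·log₁₀(16.6/9.1) = 72.2 − 2.611 = 69.59 dB(A).

70 dB(A)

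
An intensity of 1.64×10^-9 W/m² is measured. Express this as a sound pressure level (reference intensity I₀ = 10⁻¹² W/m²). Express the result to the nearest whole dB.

32 dB

L = 10·log₁₀(I/I₀) = 10·log₁₀(1.64×10^-9/10⁻¹²) = 10·log₁₀(1.64×10^3).
L = 10·(0.2148 + 3) = 32.15 dB.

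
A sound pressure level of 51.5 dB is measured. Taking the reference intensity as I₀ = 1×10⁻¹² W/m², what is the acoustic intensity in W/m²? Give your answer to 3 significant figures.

1.41e-07 W/m²

L = 10·log₁₀(I/I₀) ⇒ I = I₀·10^(L/10) = 10⁻¹² × 10^5.15.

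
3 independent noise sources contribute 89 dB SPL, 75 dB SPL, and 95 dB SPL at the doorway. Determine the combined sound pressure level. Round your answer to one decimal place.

96.0 dB SPL

Incoherent sources combine by intensity addition: L_total = 10·log₁₀(Σ 10^(L_i/10)).
Σ 10^(L/10) = 10^(89/10) + 10^(75/10) + 10^(95/10) = 3.988e+09.
L_total = 10·log₁₀(3.988e+09) = 96.01 dB SPL.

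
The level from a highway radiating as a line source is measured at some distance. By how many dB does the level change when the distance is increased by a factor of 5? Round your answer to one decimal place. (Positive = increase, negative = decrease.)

-7.0 dB

Line-source spreading: ΔL = −10·log₁₀(r₂/r₁).
ΔL = −10·log₁₀(5) = -6.99 dB.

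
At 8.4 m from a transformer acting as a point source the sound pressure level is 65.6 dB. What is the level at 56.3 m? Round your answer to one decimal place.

Spherical spreading from a point source gives a 20·log₁₀(r₂/r₁) drop.
L₂ = 65.6 − 20·log₁₀(56.3/8.4) = 65.6 − 16.525 = 49.08 dB.

49.1 dB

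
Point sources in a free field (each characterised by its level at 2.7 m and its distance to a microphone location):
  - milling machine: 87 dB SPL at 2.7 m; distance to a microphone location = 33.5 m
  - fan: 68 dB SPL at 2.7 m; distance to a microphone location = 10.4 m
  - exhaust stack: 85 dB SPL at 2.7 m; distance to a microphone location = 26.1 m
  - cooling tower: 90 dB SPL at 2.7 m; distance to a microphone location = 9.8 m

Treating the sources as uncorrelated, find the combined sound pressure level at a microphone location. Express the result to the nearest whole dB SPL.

Propagate each source to the receiver with L = L_ref − 20·log₁₀(r/r_ref), then add intensities.
milling machine: 87 − 20·log₁₀(33.5/2.7) = 87 − 21.87 = 65.13 dB SPL.
fan: 68 − 20·log₁₀(10.4/2.7) = 68 − 11.71 = 56.29 dB SPL.
exhaust stack: 85 − 20·log₁₀(26.1/2.7) = 85 − 19.71 = 65.29 dB SPL.
cooling tower: 90 − 20·log₁₀(9.8/2.7) = 90 − 11.20 = 78.80 dB SPL.
Σ 10^(L/10) = 8.297e+07 → L_total = 10·log₁₀(8.297e+07) = 79.19 dB SPL.

79 dB SPL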